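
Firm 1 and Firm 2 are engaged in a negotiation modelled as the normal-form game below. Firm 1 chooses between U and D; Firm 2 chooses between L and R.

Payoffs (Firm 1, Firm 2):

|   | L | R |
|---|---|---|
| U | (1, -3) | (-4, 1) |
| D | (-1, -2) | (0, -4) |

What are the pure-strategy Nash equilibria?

(U, L): Firm 2 prefers R (1 > -3) — not an equilibrium.
(U, R): Firm 1 prefers D (0 > -4) — not an equilibrium.
(D, L): Firm 1 prefers U (1 > -1) — not an equilibrium.
(D, R): Firm 2 prefers L (-2 > -4) — not an equilibrium.

none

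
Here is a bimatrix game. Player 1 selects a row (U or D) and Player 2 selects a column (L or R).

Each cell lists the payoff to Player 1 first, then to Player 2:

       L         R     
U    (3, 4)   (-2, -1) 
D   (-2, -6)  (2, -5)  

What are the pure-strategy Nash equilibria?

(U, L): Player 1 gets 3 ≥ -2 from D, and Player 2 gets 4 ≥ -1 from R — Nash equilibrium.
(U, R): Player 1 prefers D (2 > -2); Player 2 prefers L (4 > -1) — not an equilibrium.
(D, L): Player 1 prefers U (3 > -2); Player 2 prefers R (-5 > -6) — not an equilibrium.
(D, R): Player 1 gets 2 ≥ -2 from U, and Player 2 gets -5 ≥ -6 from L — Nash equilibrium.

(U, L) and (D, R)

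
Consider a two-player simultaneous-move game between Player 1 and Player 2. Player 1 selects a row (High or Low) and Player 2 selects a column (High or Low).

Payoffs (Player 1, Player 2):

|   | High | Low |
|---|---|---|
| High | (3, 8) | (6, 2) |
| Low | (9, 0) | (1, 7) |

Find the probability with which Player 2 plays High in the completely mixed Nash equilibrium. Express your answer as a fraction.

5/11

Let q be the probability that Player 2 plays High. In a completely mixed equilibrium, Player 1 must be indifferent between High and Low.
Player 1's expected payoff from High is 3q + 6(1−q); from Low it is 9q + (1−q).
Setting these equal: −3q + 6 = 8q + 1, so q = 5/11.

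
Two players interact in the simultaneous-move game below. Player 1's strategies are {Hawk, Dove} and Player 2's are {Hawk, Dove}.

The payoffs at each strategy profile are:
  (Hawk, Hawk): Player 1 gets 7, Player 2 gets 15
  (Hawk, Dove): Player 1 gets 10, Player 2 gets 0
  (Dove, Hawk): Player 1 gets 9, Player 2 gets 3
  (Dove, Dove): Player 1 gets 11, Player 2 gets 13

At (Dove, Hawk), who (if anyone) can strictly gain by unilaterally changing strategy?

Player 2

Player 1 at (Dove, Hawk) earns 9; deviating to Hawk yields 7 — not better.
Player 2 earns 3; deviating to Dove yields 13 — a strict improvement.
Only Player 2 has a strictly profitable deviation.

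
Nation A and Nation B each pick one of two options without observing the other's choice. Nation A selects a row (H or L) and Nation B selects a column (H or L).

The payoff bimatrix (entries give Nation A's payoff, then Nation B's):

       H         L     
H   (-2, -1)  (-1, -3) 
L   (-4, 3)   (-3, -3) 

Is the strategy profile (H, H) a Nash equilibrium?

At (H, H), Nation A earns -2; switching to L would give -4, so Nation A has no profitable deviation.
Nation B earns -1; switching to L would give -3, so Nation B has no profitable deviation.
Neither player can gain by a unilateral deviation, so this profile is a Nash equilibrium.

Yes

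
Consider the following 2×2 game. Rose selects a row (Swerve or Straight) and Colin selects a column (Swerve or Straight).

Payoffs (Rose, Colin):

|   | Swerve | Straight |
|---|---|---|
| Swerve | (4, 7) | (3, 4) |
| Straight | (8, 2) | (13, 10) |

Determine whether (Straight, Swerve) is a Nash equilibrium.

At (Straight, Swerve), Rose earns 8; switching to Swerve would give 4, so Rose has no profitable deviation.
Colin earns 2; switching to Straight would give 10, so Colin would deviate.
Since at least one player can profitably deviate, this is not a Nash equilibrium.

No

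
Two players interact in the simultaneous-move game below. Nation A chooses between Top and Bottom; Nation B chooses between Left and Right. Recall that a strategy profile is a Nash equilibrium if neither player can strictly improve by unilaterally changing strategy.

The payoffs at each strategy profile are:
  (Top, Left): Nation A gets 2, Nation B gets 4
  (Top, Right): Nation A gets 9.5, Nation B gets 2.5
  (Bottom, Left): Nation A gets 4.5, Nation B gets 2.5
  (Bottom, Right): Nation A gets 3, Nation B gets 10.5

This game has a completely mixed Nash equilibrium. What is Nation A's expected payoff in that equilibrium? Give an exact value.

49/12

First find q, the probability Nation B plays Left, from Nation A's indifference between Top and Bottom: 2q + 9.5(1−q) = 4.5q + 3(1−q), giving q = 13/18.
Since Nation A is indifferent in equilibrium, Nation A's expected payoff equals the payoff from either row against (13/18, 5/18). Using Top: 2(13/18) + 9.5(5/18) = 49/12.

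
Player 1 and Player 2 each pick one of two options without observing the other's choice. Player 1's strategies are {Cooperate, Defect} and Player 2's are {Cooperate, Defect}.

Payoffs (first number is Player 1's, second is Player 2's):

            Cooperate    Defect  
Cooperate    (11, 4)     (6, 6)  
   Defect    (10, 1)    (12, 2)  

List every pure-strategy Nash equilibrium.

(Defect, Defect)

(Cooperate, Cooperate): Player 2 prefers Defect (6 > 4) — not an equilibrium.
(Cooperate, Defect): Player 1 prefers Defect (12 > 6) — not an equilibrium.
(Defect, Cooperate): Player 1 prefers Cooperate (11 > 10); Player 2 prefers Defect (2 > 1) — not an equilibrium.
(Defect, Defect): Player 1 gets 12 ≥ 6 from Cooperate, and Player 2 gets 2 ≥ 1 from Cooperate — Nash equilibrium.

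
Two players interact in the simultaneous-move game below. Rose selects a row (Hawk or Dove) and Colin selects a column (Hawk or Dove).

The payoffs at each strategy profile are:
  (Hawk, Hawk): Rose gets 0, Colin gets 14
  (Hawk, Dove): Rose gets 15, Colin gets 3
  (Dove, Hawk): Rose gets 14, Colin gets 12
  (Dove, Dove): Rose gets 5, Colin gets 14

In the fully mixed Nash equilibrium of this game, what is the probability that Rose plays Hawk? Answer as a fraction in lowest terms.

Let r be the probability that Rose plays Hawk. In a completely mixed equilibrium, Colin must be indifferent between Hawk and Dove.
Colin's expected payoff from Hawk is 14r + 12(1−r); from Dove it is 3r + 14(1−r).
Setting these equal: 2r + 12 = −11r + 14, so r = 2/13.

2/13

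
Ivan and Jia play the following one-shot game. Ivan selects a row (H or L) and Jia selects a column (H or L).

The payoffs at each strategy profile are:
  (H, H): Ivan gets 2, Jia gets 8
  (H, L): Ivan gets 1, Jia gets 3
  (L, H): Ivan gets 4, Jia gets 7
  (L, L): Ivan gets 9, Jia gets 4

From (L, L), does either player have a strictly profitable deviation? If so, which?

Ivan at (L, L) earns 9; deviating to H yields 1 — not better.
Jia earns 4; deviating to H yields 7 — a strict improvement.
Only Jia has a strictly profitable deviation.

Jia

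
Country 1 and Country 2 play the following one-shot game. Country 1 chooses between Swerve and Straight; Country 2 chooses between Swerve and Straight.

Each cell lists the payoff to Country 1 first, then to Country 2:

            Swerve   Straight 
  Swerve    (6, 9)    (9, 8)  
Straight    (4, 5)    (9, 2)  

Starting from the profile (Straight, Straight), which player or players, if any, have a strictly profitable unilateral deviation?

Country 1 at (Straight, Straight) earns 9; deviating to Swerve yields 9 — not better.
Country 2 earns 2; deviating to Swerve yields 5 — a strict improvement.
Only Country 2 has a strictly profitable deviation.

Country 2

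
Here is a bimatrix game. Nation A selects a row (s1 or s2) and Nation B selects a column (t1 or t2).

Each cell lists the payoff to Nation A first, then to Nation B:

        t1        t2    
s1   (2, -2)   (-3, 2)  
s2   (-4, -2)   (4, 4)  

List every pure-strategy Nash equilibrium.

(s2, t2)

(s1, t1): Nation B prefers t2 (2 > -2) — not an equilibrium.
(s1, t2): Nation A prefers s2 (4 > -3) — not an equilibrium.
(s2, t1): Nation A prefers s1 (2 > -4); Nation B prefers t2 (4 > -2) — not an equilibrium.
(s2, t2): Nation A gets 4 ≥ -3 from s1, and Nation B gets 4 ≥ -2 from t1 — Nash equilibrium.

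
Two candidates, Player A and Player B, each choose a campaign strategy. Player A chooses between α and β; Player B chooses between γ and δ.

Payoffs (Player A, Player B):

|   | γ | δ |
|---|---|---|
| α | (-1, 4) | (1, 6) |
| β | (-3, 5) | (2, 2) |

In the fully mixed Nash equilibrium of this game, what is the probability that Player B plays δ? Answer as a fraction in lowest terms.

Let c be the probability that Player B plays γ. In a completely mixed equilibrium, Player A must be indifferent between α and β.
Player A's expected payoff from α is −c + (1−c); from β it is −3c + 2(1−c).
Setting these equal: −2c + 1 = −5c + 2, so c = 1/3.
Therefore Player B plays δ with probability 1 − 1/3 = 2/3.

2/3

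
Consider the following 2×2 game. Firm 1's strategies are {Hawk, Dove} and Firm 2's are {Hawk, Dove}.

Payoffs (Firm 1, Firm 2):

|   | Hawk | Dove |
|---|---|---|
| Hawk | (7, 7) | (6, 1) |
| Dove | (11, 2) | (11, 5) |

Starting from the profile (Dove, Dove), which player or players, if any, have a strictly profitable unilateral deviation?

Firm 1 at (Dove, Dove) earns 11; deviating to Hawk yields 6 — not better.
Firm 2 earns 5; deviating to Hawk yields 2 — not better.
Neither player can strictly improve; the profile is a Nash equilibrium.

Neither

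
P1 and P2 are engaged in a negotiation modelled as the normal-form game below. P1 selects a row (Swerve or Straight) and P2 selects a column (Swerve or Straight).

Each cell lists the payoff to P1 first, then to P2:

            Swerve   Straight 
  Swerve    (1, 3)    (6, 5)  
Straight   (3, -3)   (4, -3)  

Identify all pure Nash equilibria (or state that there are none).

(Swerve, Straight) and (Straight, Swerve)

(Swerve, Swerve): P1 prefers Straight (3 > 1); P2 prefers Straight (5 > 3) — not an equilibrium.
(Swerve, Straight): P1 gets 6 ≥ 4 from Straight, and P2 gets 5 ≥ 3 from Swerve — Nash equilibrium.
(Straight, Swerve): P1 gets 3 ≥ 1 from Swerve, and P2 gets -3 ≥ -3 from Straight — Nash equilibrium.
(Straight, Straight): P1 prefers Swerve (6 > 4) — not an equilibrium.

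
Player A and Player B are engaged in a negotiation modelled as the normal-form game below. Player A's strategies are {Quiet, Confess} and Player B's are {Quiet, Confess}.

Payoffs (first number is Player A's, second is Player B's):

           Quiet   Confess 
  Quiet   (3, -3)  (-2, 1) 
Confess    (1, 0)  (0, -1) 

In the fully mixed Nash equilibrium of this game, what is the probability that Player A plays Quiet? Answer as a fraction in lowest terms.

Let p be the probability that Player A plays Quiet. In a completely mixed equilibrium, Player B must be indifferent between Quiet and Confess.
Player B's expected payoff from Quiet is −3p; from Confess it is p − (1−p).
Setting these equal: −3p = 2p − 1, so p = 1/5.

1/5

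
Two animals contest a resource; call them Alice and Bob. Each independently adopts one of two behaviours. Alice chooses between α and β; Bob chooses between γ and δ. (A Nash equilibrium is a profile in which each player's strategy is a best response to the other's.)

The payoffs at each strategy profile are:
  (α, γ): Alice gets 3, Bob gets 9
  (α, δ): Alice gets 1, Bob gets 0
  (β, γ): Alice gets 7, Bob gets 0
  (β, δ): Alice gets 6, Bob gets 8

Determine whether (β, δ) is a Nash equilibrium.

Yes

At (β, δ), Alice earns 6; switching to α would give 1, so Alice has no profitable deviation.
Bob earns 8; switching to γ would give 0, so Bob has no profitable deviation.
Neither player can gain by a unilateral deviation, so this profile is a Nash equilibrium.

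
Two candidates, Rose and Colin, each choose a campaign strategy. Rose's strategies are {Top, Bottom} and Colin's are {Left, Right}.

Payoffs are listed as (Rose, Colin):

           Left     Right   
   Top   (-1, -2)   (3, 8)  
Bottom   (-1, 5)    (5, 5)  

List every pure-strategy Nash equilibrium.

(Top, Left): Colin prefers Right (8 > -2) — not an equilibrium.
(Top, Right): Rose prefers Bottom (5 > 3) — not an equilibrium.
(Bottom, Left): Rose gets -1 ≥ -1 from Top, and Colin gets 5 ≥ 5 from Right — Nash equilibrium.
(Bottom, Right): Rose gets 5 ≥ 3 from Top, and Colin gets 5 ≥ 5 from Left — Nash equilibrium.

(Bottom, Left) and (Bottom, Right)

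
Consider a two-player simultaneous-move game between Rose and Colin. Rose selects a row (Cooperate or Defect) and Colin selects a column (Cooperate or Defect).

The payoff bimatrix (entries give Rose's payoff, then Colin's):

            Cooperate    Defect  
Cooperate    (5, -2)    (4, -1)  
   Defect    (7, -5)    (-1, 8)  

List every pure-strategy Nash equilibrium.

(Cooperate, Defect)

(Cooperate, Cooperate): Rose prefers Defect (7 > 5); Colin prefers Defect (-1 > -2) — not an equilibrium.
(Cooperate, Defect): Rose gets 4 ≥ -1 from Defect, and Colin gets -1 ≥ -2 from Cooperate — Nash equilibrium.
(Defect, Cooperate): Colin prefers Defect (8 > -5) — not an equilibrium.
(Defect, Defect): Rose prefers Cooperate (4 > -1) — not an equilibrium.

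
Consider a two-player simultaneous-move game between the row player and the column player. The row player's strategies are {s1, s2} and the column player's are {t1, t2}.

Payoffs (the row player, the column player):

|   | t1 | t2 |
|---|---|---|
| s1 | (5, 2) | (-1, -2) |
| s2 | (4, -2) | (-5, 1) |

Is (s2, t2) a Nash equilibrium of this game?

At (s2, t2), the row player earns -5; switching to s1 would give -1, so the row player would deviate.
The column player earns 1; switching to t1 would give -2, so the column player has no profitable deviation.
Since at least one player can profitably deviate, this is not a Nash equilibrium.

No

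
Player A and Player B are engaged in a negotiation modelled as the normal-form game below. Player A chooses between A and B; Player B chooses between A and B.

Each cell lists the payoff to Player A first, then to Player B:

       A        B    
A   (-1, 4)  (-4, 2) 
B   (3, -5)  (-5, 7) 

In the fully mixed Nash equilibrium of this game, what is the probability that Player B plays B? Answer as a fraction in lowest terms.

4/5

Let c be the probability that Player B plays A. In a completely mixed equilibrium, Player A must be indifferent between A and B.
Player A's expected payoff from A is −c − 4(1−c); from B it is 3c − 5(1−c).
Setting these equal: 3c − 4 = 8c − 5, so c = 1/5.
Therefore Player B plays B with probability 1 − 1/5 = 4/5.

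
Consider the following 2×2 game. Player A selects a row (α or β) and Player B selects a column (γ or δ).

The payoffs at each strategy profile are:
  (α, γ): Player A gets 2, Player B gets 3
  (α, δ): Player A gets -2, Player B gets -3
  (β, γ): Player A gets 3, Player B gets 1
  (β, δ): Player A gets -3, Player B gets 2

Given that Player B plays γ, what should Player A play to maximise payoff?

Against γ, Player A earns 2 from α and 3 from β.
So β is the best response.

β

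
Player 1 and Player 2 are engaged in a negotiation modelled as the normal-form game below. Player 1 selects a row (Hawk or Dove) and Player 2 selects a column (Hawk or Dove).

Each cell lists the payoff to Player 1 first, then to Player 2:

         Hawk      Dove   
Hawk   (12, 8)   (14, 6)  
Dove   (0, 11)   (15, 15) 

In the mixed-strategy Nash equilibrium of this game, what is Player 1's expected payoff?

180/13

First find q, the probability Player 2 plays Hawk, from Player 1's indifference between Hawk and Dove: 12q + 14(1−q) = 15(1−q), giving q = 1/13.
Since Player 1 is indifferent in equilibrium, Player 1's expected payoff equals the payoff from either row against (1/13, 12/13). Using Hawk: 12(1/13) + 14(12/13) = 180/13.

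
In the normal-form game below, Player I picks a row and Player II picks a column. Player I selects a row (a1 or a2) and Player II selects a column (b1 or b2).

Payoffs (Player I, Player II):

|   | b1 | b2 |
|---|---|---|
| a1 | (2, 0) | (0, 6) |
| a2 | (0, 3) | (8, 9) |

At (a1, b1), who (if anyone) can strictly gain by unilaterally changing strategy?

Player I at (a1, b1) earns 2; deviating to a2 yields 0 — not better.
Player II earns 0; deviating to b2 yields 6 — a strict improvement.
Only Player II has a strictly profitable deviation.

Player II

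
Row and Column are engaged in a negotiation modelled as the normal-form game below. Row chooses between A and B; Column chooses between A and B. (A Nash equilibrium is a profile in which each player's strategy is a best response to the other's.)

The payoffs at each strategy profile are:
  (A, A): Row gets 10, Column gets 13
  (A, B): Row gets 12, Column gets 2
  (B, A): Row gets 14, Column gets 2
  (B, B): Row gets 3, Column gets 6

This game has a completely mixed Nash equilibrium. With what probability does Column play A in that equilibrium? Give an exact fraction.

9/13

Let y be the probability that Column plays A. In a completely mixed equilibrium, Row must be indifferent between A and B.
Row's expected payoff from A is 10y + 12(1−y); from B it is 14y + 3(1−y).
Setting these equal: −2y + 12 = 11y + 3, so y = 9/13.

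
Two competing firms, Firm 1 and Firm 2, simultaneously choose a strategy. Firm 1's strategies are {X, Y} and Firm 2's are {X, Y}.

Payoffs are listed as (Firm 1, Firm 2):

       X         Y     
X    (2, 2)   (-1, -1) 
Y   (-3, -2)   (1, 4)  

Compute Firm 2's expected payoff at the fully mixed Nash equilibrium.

First find x, the probability Firm 1 plays X, from Firm 2's indifference between X and Y: 2x − 2(1−x) = −x + 4(1−x), giving x = 2/3.
Since Firm 2 is indifferent in equilibrium, Firm 2's expected payoff equals the payoff from either column against (2/3, 1/3). Using X: 2(2/3) − 2(1/3) = 2/3.

2/3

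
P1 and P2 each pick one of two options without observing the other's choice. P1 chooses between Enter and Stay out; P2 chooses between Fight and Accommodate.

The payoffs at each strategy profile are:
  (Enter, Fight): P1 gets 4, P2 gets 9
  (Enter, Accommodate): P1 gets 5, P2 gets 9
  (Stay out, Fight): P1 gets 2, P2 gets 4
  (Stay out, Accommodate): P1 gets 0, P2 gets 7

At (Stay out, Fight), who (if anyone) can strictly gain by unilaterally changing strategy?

Both

P1 at (Stay out, Fight) earns 2; deviating to Enter yields 4 — a strict improvement.
P2 earns 4; deviating to Accommodate yields 7 — a strict improvement.
Both P1 and P2 have strictly profitable deviations.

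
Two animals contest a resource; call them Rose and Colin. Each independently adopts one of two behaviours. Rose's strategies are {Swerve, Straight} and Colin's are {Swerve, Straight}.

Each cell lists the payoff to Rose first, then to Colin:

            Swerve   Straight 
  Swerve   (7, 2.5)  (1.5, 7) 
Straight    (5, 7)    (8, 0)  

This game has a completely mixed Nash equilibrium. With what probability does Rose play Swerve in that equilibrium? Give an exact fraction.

14/23

Let p be the probability that Rose plays Swerve. In a completely mixed equilibrium, Colin must be indifferent between Swerve and Straight.
Colin's expected payoff from Swerve is 2.5p + 7(1−p); from Straight it is 7p.
Setting these equal: −4.5p + 7 = 7p, so p = 14/23.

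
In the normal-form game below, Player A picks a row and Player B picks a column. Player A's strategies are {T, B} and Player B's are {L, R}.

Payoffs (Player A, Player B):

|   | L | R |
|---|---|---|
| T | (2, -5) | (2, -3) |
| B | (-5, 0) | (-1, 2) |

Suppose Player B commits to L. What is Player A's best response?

Against L, Player A earns 2 from T and -5 from B.
So T is the best response.

T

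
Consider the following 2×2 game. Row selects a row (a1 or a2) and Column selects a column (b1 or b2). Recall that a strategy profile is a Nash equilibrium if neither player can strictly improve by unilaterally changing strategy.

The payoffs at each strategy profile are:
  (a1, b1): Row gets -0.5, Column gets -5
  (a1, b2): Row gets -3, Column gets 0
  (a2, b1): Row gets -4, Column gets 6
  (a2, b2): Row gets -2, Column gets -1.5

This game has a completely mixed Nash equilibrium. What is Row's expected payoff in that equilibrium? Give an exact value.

First find y, the probability Column plays b1, from Row's indifference between a1 and a2: −0.5y − 3(1−y) = −4y − 2(1−y), giving y = 2/9.
Since Row is indifferent in equilibrium, Row's expected payoff equals the payoff from either row against (2/9, 7/9). Using a1: −0.5(2/9) − 3(7/9) = -22/9.

-22/9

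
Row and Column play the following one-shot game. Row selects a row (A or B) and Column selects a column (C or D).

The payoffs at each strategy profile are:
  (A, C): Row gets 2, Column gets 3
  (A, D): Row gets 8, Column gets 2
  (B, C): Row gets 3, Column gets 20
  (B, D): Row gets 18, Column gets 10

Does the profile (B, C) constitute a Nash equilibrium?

At (B, C), Row earns 3; switching to A would give 2, so Row has no profitable deviation.
Column earns 20; switching to D would give 10, so Column has no profitable deviation.
Neither player can gain by a unilateral deviation, so this profile is a Nash equilibrium.

Yes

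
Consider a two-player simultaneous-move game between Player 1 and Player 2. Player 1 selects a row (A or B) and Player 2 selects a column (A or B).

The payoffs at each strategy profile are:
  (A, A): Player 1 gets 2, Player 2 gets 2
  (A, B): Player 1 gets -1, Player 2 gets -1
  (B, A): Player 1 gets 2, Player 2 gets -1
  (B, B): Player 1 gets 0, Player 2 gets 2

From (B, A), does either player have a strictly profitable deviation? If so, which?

Player 2

Player 1 at (B, A) earns 2; deviating to A yields 2 — not better.
Player 2 earns -1; deviating to B yields 2 — a strict improvement.
Only Player 2 has a strictly profitable deviation.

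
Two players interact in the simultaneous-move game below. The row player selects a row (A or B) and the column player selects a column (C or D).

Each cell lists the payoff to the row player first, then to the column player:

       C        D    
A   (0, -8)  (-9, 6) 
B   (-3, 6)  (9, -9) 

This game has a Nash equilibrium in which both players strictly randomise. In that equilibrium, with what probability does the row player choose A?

Let r be the probability that the row player plays A. In a completely mixed equilibrium, the column player must be indifferent between C and D.
The column player's expected payoff from C is −8r + 6(1−r); from D it is 6r − 9(1−r).
Setting these equal: −14r + 6 = 15r − 9, so r = 15/29.

15/29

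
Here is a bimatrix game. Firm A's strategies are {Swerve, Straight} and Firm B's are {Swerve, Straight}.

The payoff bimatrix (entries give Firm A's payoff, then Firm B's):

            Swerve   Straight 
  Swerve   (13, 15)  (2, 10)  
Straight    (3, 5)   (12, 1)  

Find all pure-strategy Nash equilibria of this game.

(Swerve, Swerve): Firm A gets 13 ≥ 3 from Straight, and Firm B gets 15 ≥ 10 from Straight — Nash equilibrium.
(Swerve, Straight): Firm A prefers Straight (12 > 2); Firm B prefers Swerve (15 > 10) — not an equilibrium.
(Straight, Swerve): Firm A prefers Swerve (13 > 3) — not an equilibrium.
(Straight, Straight): Firm B prefers Swerve (5 > 1) — not an equilibrium.

(Swerve, Swerve)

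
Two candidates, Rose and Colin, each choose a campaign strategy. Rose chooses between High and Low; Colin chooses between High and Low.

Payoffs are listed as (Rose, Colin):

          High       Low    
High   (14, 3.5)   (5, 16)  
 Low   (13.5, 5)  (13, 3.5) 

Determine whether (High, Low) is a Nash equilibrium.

No

At (High, Low), Rose earns 5; switching to Low would give 13, so Rose would deviate.
Colin earns 16; switching to High would give 3.5, so Colin has no profitable deviation.
Since at least one player can profitably deviate, this is not a Nash equilibrium.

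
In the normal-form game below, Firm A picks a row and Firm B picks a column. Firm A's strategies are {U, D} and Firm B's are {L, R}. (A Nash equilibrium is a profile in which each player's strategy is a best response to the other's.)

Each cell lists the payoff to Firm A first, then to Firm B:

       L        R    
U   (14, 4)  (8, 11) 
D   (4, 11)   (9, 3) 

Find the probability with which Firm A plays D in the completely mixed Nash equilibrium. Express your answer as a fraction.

Let r be the probability that Firm A plays U. In a completely mixed equilibrium, Firm B must be indifferent between L and R.
Firm B's expected payoff from L is 4r + 11(1−r); from R it is 11r + 3(1−r).
Setting these equal: −7r + 11 = 8r + 3, so r = 8/15.
Therefore Firm A plays D with probability 1 − 8/15 = 7/15.

7/15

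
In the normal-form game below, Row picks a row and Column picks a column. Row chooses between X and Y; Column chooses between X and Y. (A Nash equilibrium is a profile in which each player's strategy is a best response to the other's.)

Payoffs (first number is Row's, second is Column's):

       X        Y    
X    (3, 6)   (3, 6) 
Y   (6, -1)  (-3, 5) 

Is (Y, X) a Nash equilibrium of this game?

At (Y, X), Row earns 6; switching to X would give 3, so Row has no profitable deviation.
Column earns -1; switching to Y would give 5, so Column would deviate.
Since at least one player can profitably deviate, this is not a Nash equilibrium.

No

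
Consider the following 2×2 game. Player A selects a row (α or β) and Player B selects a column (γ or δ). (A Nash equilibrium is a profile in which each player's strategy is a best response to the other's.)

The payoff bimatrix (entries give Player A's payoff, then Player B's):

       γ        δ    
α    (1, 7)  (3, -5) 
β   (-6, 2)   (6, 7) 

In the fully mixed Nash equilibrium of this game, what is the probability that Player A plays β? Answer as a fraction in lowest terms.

12/17

Let r be the probability that Player A plays α. In a completely mixed equilibrium, Player B must be indifferent between γ and δ.
Player B's expected payoff from γ is 7r + 2(1−r); from δ it is −5r + 7(1−r).
Setting these equal: 5r + 2 = −12r + 7, so r = 5/17.
Therefore Player A plays β with probability 1 − 5/17 = 12/17.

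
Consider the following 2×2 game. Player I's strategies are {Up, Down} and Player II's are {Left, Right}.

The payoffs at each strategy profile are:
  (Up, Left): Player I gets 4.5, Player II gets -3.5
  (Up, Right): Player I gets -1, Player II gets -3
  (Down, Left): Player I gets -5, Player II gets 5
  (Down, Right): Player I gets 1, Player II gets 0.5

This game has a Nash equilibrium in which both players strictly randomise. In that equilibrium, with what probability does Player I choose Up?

Let x be the probability that Player I plays Up. In a completely mixed equilibrium, Player II must be indifferent between Left and Right.
Player II's expected payoff from Left is −3.5x + 5(1−x); from Right it is −3x + 0.5(1−x).
Setting these equal: −8.5x + 5 = −3.5x + 0.5, so x = 9/10.

9/10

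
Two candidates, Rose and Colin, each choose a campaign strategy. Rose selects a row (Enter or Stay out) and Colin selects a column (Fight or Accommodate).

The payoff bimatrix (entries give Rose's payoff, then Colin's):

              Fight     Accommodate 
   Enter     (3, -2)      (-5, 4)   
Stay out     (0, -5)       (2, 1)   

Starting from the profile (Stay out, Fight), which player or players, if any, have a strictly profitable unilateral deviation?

Rose at (Stay out, Fight) earns 0; deviating to Enter yields 3 — a strict improvement.
Colin earns -5; deviating to Accommodate yields 1 — a strict improvement.
Both Rose and Colin have strictly profitable deviations.

Both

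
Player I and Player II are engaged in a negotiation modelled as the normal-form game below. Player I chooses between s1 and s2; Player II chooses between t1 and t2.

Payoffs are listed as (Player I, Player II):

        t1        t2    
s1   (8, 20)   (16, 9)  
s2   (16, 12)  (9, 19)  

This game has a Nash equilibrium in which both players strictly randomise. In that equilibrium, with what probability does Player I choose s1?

7/18

Let x be the probability that Player I plays s1. In a completely mixed equilibrium, Player II must be indifferent between t1 and t2.
Player II's expected payoff from t1 is 20x + 12(1−x); from t2 it is 9x + 19(1−x).
Setting these equal: 8x + 12 = −10x + 19, so x = 7/18.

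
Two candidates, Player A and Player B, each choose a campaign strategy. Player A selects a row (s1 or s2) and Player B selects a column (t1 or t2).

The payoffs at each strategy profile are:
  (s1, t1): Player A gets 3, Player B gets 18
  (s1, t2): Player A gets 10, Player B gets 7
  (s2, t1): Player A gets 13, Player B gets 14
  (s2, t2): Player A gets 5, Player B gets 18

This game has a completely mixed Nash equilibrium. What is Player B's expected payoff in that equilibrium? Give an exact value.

First find x, the probability Player A plays s1, from Player B's indifference between t1 and t2: 18x + 14(1−x) = 7x + 18(1−x), giving x = 4/15.
Since Player B is indifferent in equilibrium, Player B's expected payoff equals the payoff from either column against (4/15, 11/15). Using t1: 18(4/15) + 14(11/15) = 226/15.

226/15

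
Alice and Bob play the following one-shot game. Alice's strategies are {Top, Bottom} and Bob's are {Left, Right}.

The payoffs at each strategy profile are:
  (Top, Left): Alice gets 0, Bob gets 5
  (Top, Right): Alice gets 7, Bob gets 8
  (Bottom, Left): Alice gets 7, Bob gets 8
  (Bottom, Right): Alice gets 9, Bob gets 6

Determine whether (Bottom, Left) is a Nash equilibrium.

Yes

At (Bottom, Left), Alice earns 7; switching to Top would give 0, so Alice has no profitable deviation.
Bob earns 8; switching to Right would give 6, so Bob has no profitable deviation.
Neither player can gain by a unilateral deviation, so this profile is a Nash equilibrium.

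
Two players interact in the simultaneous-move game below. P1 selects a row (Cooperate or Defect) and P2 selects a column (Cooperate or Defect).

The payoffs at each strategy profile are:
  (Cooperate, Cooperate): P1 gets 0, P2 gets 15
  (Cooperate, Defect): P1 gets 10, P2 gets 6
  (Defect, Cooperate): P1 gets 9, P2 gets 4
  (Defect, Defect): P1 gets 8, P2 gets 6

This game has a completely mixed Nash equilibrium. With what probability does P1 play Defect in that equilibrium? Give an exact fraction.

Let p be the probability that P1 plays Cooperate. In a completely mixed equilibrium, P2 must be indifferent between Cooperate and Defect.
P2's expected payoff from Cooperate is 15p + 4(1−p); from Defect it is 6p + 6(1−p).
Setting these equal: 11p + 4 = 6, so p = 2/11.
Therefore P1 plays Defect with probability 1 − 2/11 = 9/11.

9/11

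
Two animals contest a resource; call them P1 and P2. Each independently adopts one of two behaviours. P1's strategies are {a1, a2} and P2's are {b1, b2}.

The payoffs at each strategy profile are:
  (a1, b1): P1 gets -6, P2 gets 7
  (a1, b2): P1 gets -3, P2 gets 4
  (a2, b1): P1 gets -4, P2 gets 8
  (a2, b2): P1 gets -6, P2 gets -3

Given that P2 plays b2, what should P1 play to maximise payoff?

Against b2, P1 earns -3 from a1 and -6 from a2.
So a1 is the best response.

a1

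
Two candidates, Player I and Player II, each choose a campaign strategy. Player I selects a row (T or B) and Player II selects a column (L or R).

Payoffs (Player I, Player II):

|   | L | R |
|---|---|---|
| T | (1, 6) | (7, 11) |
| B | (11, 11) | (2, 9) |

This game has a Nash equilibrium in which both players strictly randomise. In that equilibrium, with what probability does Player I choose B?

Let x be the probability that Player I plays T. In a completely mixed equilibrium, Player II must be indifferent between L and R.
Player II's expected payoff from L is 6x + 11(1−x); from R it is 11x + 9(1−x).
Setting these equal: −5x + 11 = 2x + 9, so x = 2/7.
Therefore Player I plays B with probability 1 − 2/7 = 5/7.

5/7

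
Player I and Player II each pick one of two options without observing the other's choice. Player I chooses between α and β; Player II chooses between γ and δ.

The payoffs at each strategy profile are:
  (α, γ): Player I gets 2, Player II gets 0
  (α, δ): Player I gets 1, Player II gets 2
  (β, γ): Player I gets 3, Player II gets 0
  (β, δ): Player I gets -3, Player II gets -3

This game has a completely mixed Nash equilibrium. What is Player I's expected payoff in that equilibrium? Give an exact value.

9/5

First find y, the probability Player II plays γ, from Player I's indifference between α and β: 2y + (1−y) = 3y − 3(1−y), giving y = 4/5.
Since Player I is indifferent in equilibrium, Player I's expected payoff equals the payoff from either row against (4/5, 1/5). Using α: 2(4/5) + (1/5) = 9/5.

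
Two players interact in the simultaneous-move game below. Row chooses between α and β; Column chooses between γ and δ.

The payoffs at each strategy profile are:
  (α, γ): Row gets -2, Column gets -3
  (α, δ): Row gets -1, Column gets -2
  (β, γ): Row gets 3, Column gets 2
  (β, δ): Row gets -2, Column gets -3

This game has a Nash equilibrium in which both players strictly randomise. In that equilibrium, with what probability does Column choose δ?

5/6

Let y be the probability that Column plays γ. In a completely mixed equilibrium, Row must be indifferent between α and β.
Row's expected payoff from α is −2y − (1−y); from β it is 3y − 2(1−y).
Setting these equal: −y − 1 = 5y − 2, so y = 1/6.
Therefore Column plays δ with probability 1 − 1/6 = 5/6.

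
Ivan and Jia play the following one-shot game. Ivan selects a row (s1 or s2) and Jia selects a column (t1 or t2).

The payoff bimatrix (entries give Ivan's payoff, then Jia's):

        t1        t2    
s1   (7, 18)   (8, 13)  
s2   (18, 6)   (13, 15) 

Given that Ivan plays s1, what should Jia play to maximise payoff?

Against s1, Jia earns 18 from t1 and 13 from t2.
So t1 is the best response.

t1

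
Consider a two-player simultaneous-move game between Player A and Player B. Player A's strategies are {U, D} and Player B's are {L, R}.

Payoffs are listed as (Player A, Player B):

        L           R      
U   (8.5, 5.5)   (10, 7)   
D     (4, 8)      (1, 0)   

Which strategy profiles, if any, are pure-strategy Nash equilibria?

(U, R)

(U, L): Player B prefers R (7 > 5.5) — not an equilibrium.
(U, R): Player A gets 10 ≥ 1 from D, and Player B gets 7 ≥ 5.5 from L — Nash equilibrium.
(D, L): Player A prefers U (8.5 > 4) — not an equilibrium.
(D, R): Player A prefers U (10 > 1); Player B prefers L (8 > 0) — not an equilibrium.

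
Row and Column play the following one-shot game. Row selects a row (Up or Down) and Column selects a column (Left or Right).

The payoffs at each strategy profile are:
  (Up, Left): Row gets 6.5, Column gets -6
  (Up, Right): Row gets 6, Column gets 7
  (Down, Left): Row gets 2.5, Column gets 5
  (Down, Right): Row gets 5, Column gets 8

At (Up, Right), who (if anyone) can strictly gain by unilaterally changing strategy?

Neither

Row at (Up, Right) earns 6; deviating to Down yields 5 — not better.
Column earns 7; deviating to Left yields -6 — not better.
Neither player can strictly improve; the profile is a Nash equilibrium.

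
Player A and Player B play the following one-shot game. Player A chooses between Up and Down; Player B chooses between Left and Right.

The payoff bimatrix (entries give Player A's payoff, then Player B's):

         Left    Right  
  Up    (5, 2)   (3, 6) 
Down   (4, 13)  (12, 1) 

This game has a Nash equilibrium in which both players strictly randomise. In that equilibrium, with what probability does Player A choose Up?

Let p be the probability that Player A plays Up. In a completely mixed equilibrium, Player B must be indifferent between Left and Right.
Player B's expected payoff from Left is 2p + 13(1−p); from Right it is 6p + (1−p).
Setting these equal: −11p + 13 = 5p + 1, so p = 3/4.

3/4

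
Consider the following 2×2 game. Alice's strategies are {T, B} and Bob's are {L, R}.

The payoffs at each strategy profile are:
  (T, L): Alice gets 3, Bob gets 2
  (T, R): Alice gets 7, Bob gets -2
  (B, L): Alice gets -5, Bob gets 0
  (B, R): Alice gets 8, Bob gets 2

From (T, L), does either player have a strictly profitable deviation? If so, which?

Alice at (T, L) earns 3; deviating to B yields -5 — not better.
Bob earns 2; deviating to R yields -2 — not better.
Neither player can strictly improve; the profile is a Nash equilibrium.

Neither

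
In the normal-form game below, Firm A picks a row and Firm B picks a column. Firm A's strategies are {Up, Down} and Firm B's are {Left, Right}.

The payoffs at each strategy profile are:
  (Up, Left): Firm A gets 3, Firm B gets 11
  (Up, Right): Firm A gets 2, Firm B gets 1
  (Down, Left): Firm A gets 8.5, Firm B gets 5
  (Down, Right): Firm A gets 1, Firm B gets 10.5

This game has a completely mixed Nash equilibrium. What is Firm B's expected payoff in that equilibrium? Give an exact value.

First find x, the probability Firm A plays Up, from Firm B's indifference between Left and Right: 11x + 5(1−x) = x + 10.5(1−x), giving x = 11/31.
Since Firm B is indifferent in equilibrium, Firm B's expected payoff equals the payoff from either column against (11/31, 20/31). Using Left: 11(11/31) + 5(20/31) = 221/31.

221/31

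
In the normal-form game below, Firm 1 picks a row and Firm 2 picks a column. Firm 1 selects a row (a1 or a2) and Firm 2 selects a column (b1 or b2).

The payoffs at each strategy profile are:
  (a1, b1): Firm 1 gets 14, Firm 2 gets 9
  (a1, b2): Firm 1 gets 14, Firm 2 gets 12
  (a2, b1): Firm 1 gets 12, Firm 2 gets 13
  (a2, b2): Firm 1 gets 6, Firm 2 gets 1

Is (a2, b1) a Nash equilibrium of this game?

No

At (a2, b1), Firm 1 earns 12; switching to a1 would give 14, so Firm 1 would deviate.
Firm 2 earns 13; switching to b2 would give 1, so Firm 2 has no profitable deviation.
Since at least one player can profitably deviate, this is not a Nash equilibrium.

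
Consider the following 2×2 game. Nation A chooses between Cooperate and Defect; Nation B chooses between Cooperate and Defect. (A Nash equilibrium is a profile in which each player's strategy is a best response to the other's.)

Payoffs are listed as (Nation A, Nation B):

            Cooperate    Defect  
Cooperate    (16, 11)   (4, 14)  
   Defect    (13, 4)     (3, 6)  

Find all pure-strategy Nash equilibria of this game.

(Cooperate, Defect)

(Cooperate, Cooperate): Nation B prefers Defect (14 > 11) — not an equilibrium.
(Cooperate, Defect): Nation A gets 4 ≥ 3 from Defect, and Nation B gets 14 ≥ 11 from Cooperate — Nash equilibrium.
(Defect, Cooperate): Nation A prefers Cooperate (16 > 13); Nation B prefers Defect (6 > 4) — not an equilibrium.
(Defect, Defect): Nation A prefers Cooperate (4 > 3) — not an equilibrium.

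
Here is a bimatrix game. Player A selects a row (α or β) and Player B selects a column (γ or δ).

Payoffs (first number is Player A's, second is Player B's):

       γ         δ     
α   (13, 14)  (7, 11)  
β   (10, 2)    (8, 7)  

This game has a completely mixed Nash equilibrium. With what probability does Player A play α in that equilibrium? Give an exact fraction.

Let x be the probability that Player A plays α. In a completely mixed equilibrium, Player B must be indifferent between γ and δ.
Player B's expected payoff from γ is 14x + 2(1−x); from δ it is 11x + 7(1−x).
Setting these equal: 12x + 2 = 4x + 7, so x = 5/8.

5/8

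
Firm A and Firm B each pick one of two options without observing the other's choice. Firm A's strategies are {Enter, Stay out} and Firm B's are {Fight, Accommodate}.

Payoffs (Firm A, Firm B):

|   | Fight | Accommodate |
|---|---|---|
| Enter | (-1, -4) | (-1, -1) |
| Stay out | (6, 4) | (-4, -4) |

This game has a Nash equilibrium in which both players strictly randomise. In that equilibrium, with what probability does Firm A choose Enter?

8/11

Let x be the probability that Firm A plays Enter. In a completely mixed equilibrium, Firm B must be indifferent between Fight and Accommodate.
Firm B's expected payoff from Fight is −4x + 4(1−x); from Accommodate it is −x − 4(1−x).
Setting these equal: −8x + 4 = 3x − 4, so x = 8/11.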